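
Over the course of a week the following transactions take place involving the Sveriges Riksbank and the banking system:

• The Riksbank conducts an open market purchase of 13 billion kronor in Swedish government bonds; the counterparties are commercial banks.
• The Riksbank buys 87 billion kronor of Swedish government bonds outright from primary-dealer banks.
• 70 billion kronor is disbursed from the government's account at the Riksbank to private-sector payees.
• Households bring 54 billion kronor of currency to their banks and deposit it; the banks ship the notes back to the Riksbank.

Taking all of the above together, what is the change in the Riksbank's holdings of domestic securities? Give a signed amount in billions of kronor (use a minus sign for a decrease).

OMO purchase (from banks) 13 billion kronor: securities added to the Riksbank's portfolio → +13B.
OMO purchase (from banks) 87 billion kronor: securities added to the Riksbank's portfolio → +87B.
Government spending 70 billion kronor: the Riksbank's securities portfolio is untouched → 0.
Currency deposit 54 billion kronor: the Riksbank's securities portfolio is untouched → 0.
Net: 13 + 87 + 0 + 0 = +100 billion.

+100 billion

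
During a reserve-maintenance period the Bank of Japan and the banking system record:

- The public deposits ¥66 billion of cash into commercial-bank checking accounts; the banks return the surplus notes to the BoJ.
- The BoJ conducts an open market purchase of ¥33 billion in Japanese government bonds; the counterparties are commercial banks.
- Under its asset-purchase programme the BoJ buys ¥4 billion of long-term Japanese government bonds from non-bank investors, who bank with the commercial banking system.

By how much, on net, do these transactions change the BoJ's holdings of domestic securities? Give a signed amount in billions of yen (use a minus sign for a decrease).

+¥37 billion

Currency deposit ¥66 billion: the BoJ's securities portfolio is untouched → 0.
OMO purchase (from banks) ¥33 billion: securities added to the BoJ's portfolio → +¥33B.
Asset purchase (from non-banks) ¥4 billion: securities added to the BoJ's portfolio → +¥4B.
Net: 0 + 33 + 4 = +¥37 billion.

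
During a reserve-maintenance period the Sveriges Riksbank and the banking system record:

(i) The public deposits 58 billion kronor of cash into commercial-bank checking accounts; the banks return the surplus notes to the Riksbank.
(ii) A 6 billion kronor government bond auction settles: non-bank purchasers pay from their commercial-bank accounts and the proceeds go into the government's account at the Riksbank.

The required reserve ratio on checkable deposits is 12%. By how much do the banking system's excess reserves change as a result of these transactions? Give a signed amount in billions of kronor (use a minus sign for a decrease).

Currency deposit 58 billion kronor: reserves +58B, deposits +58B.
Government account inflow 6 billion kronor: reserves −6B, deposits −6B.
Totals: Δreserves = +52B, Δdeposits = +52B.
Δrequired reserves = 12% × +52B = +6.24B.
Δexcess reserves = Δreserves − Δrequired = +52B − (+6.24B) = +45.76 billion.

+45.76 billion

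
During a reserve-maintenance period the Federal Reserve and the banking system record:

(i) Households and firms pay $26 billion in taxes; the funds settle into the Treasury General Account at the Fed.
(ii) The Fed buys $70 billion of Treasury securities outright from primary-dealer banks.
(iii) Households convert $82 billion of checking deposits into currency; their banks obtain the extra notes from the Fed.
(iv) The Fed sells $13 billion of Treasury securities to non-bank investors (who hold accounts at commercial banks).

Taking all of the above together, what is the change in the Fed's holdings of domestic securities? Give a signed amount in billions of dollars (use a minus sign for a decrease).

Government account inflow $26 billion: the Fed's securities portfolio is untouched → 0.
OMO purchase (from banks) $70 billion: securities added to the Fed's portfolio → +$70B.
Currency withdrawal $82 billion: the Fed's securities portfolio is untouched → 0.
Asset sale (to non-banks) $13 billion: securities removed from the Fed's portfolio → −$13B.
Net: 0 + 70 + 0 − 13 = +$57 billion.

+$57 billion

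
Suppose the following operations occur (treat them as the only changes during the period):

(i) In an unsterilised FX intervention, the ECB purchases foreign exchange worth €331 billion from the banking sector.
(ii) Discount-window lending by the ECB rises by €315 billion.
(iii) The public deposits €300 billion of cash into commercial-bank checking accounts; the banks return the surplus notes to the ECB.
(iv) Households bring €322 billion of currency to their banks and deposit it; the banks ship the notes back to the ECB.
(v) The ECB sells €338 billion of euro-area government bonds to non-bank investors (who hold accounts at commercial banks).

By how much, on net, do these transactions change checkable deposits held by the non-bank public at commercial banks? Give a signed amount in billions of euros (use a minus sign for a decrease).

+€284 billion

ECB balance sheet:
  Assets:      Securities −€338B, Loans to banks +€315B, Foreign assets +€331B
  Liabilities: Bank reserves +€930B, Currency in circulation −€622B
Commercial banking system:
  Assets:      Reserves at CB +€930B, Foreign assets −€331B
  Liabilities: Checkable deposits +€284B, Borrowings from CB +€315B
So the change in checkable deposits held by the non-bank public at commercial banks is +€284 billion.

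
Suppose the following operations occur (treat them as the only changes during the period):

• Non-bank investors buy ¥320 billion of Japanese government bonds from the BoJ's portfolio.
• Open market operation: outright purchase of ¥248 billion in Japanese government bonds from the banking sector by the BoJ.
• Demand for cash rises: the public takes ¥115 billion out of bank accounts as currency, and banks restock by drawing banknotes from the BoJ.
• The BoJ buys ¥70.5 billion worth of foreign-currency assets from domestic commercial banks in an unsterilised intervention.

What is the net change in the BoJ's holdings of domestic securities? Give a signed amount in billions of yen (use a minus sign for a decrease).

-¥72 billion

Asset sale (to non-banks) ¥320 billion: securities removed from the BoJ's portfolio → −¥320B.
OMO purchase (from banks) ¥248 billion: securities added to the BoJ's portfolio → +¥248B.
Currency withdrawal ¥115 billion: the BoJ's securities portfolio is untouched → 0.
FX purchase ¥70.5 billion: the BoJ's securities portfolio is untouched → 0.
Net: −320 + 248 + 0 + 0 = -¥72 billion.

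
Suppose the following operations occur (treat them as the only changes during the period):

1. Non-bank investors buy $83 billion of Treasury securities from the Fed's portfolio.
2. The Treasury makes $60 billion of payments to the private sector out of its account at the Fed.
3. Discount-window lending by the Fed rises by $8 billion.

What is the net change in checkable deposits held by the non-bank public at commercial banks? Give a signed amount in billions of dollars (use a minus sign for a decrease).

Asset sale (to non-banks) $83 billion: non-bank counterparties' bank balances fall → −$83B.
Government spending $60 billion: non-bank counterparties' bank balances rise → +$60B.
Discount-window loan $8 billion: the counterparty is a bank, so public deposits are unchanged → 0.
Net: −83 + 60 + 0 = -$23 billion.

-$23 billion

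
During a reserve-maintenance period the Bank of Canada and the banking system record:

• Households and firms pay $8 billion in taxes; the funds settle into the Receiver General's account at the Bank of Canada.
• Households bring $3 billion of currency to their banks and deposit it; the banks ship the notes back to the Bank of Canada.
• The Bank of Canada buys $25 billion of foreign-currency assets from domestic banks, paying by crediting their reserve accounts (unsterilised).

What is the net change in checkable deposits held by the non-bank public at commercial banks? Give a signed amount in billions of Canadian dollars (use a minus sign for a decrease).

-$5 billion

Government account inflow $8 billion: non-bank counterparties' bank balances fall → −$8B.
Currency deposit $3 billion: non-bank counterparties' bank balances rise → +$3B.
FX purchase $25 billion: the counterparty is a bank, so public deposits are unchanged → 0.
Net: −8 + 3 + 0 = -$5 billion.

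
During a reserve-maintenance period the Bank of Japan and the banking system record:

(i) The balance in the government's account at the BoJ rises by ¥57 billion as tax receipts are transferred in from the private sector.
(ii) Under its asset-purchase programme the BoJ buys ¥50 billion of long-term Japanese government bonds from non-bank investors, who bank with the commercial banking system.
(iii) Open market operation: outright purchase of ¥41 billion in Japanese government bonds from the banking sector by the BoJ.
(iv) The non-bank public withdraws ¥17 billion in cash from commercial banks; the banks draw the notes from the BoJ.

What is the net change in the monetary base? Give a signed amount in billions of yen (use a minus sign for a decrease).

+¥34 billion

BoJ balance sheet:
  Assets:      Securities +¥91B
  Liabilities: Bank reserves +¥17B, Currency in circulation +¥17B, Government deposits +¥57B
Commercial banking system:
  Assets:      Reserves at CB +¥17B, Securities −¥41B
  Liabilities: Checkable deposits −¥24B
Monetary base = currency + reserves: +¥17B + (+¥17B) = +¥34 billion.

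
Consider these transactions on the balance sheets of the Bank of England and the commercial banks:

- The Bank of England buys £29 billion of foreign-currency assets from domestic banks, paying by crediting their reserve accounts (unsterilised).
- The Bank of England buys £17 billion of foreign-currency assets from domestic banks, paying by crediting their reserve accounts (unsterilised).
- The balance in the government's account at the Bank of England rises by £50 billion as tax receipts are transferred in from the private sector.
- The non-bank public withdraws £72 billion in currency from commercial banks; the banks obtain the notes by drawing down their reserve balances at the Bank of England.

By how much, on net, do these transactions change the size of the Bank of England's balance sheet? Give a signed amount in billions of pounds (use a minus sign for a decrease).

Bank of England balance sheet:
  Assets:      Foreign assets +£46B
  Liabilities: Bank reserves −£76B, Currency in circulation +£72B, Government deposits +£50B
Change in total Bank of England assets = +£46 billion.

+£46 billion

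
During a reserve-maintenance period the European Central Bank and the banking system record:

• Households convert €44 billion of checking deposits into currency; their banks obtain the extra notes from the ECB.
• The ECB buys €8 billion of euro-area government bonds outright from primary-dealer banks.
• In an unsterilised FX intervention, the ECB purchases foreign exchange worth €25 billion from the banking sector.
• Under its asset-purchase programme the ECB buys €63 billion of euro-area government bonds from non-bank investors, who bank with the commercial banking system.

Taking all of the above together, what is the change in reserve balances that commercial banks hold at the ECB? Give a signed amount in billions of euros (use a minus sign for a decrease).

Currency withdrawal €44 billion: banks swap reserves for currency → −€44B.
OMO purchase (from banks) €8 billion: the ECB pays by crediting reserve accounts → +€8B.
FX purchase €25 billion: the ECB pays by crediting reserve accounts → +€25B.
Asset purchase (from non-banks) €63 billion: the ECB pays by crediting reserve accounts → +€63B.
Net: −44 + 8 + 25 + 63 = +€52 billion.

+€52 billion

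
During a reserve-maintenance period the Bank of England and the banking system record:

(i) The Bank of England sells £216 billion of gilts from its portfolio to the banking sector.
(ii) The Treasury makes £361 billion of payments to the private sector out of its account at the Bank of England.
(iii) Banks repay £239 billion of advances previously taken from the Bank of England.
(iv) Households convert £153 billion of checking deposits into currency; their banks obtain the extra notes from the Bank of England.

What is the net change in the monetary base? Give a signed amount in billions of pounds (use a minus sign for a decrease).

-£94 billion

OMO sale (to banks) £216 billion: Bank of England balance sheet contracts → −£216B.
Government spending £361 billion: a non-base liability converts back to reserves → +£361B.
Discount-window repayment £239 billion: Bank of England balance sheet contracts → −£239B.
Currency withdrawal £153 billion: just a shift between currency and reserves — both are base money → 0.
Net: −216 + 361 − 239 + 0 = -£94 billion.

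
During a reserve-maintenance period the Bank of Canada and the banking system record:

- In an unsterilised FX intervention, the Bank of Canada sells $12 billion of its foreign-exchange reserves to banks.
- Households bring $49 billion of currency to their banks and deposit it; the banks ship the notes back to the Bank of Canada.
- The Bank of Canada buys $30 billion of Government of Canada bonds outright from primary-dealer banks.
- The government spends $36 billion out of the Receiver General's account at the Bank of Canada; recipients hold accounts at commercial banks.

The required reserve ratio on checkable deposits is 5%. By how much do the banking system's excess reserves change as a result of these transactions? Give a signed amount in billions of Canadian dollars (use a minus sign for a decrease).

FX sale $12 billion: reserves −$12B, deposits 0.
Currency deposit $49 billion: reserves +$49B, deposits +$49B.
OMO purchase (from banks) $30 billion: reserves +$30B, deposits 0.
Government spending $36 billion: reserves +$36B, deposits +$36B.
Totals: Δreserves = +$103B, Δdeposits = +$85B.
Δrequired reserves = 5% × +$85B = +$4.25B.
Δexcess reserves = Δreserves − Δrequired = +$103B − (+$4.25B) = +$98.75 billion.

+$98.75 billion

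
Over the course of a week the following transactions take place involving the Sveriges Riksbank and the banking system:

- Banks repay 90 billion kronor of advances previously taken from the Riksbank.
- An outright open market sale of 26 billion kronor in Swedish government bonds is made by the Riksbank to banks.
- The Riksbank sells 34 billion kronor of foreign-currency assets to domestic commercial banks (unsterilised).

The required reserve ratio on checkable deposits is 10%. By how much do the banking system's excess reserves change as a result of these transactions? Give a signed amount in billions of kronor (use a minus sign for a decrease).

-150 billion

Discount-window repayment 90 billion kronor: reserves −90B, deposits 0.
OMO sale (to banks) 26 billion kronor: reserves −26B, deposits 0.
FX sale 34 billion kronor: reserves −34B, deposits 0.
Totals: Δreserves = −150B, Δdeposits = 0.
Δrequired reserves = 10% × 0 = 0.
Δexcess reserves = Δreserves − Δrequired = −150B − (0) = -150 billion.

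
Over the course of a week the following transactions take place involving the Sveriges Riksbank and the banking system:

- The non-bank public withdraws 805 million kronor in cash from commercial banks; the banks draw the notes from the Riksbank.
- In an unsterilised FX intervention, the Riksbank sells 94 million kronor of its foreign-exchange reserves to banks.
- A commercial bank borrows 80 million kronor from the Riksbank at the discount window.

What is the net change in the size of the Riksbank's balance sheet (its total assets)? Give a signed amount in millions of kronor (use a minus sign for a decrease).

-14 million

Currency withdrawal 805 million kronor: only the composition of liabilities changes → 0.
FX sale 94 million kronor: a Riksbank asset is shed → −94M.
Discount-window loan 80 million kronor: a Riksbank asset is acquired → +80M.
Net: 0 − 94 + 80 = -14 million.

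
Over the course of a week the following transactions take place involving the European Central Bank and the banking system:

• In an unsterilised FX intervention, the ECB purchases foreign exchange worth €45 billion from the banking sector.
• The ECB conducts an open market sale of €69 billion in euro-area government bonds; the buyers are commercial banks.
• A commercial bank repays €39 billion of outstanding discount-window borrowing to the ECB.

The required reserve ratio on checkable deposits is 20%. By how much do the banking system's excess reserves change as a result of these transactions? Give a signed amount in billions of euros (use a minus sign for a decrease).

FX purchase €45 billion: reserves +€45B, deposits 0.
OMO sale (to banks) €69 billion: reserves −€69B, deposits 0.
Discount-window repayment €39 billion: reserves −€39B, deposits 0.
Totals: Δreserves = −€63B, Δdeposits = 0.
Δrequired reserves = 20% × 0 = 0.
Δexcess reserves = Δreserves − Δrequired = −€63B − (0) = -€63 billion.

-€63 billion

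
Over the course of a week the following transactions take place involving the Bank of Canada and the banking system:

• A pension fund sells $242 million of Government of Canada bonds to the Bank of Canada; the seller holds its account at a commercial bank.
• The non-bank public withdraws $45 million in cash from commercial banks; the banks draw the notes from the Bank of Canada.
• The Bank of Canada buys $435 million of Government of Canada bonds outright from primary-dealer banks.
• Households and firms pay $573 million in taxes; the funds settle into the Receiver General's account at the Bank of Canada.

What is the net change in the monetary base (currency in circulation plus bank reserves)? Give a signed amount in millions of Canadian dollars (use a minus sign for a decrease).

+$104 million

Bank of Canada balance sheet:
  Assets:      Securities +$677M
  Liabilities: Bank reserves +$59M, Currency in circulation +$45M, Government deposits +$573M
Commercial banking system:
  Assets:      Reserves at CB +$59M, Securities −$435M
  Liabilities: Checkable deposits −$376M
Monetary base = currency + reserves: +$45M + (+$59M) = +$104 million.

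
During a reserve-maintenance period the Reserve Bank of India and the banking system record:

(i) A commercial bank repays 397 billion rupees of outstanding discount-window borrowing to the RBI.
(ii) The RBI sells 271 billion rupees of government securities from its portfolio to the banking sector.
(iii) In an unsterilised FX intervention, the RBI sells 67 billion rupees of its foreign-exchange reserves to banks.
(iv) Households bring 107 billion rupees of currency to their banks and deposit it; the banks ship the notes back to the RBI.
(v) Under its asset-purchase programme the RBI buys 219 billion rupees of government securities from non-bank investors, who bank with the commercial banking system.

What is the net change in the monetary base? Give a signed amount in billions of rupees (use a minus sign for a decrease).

Discount-window repayment 397 billion rupees: RBI balance sheet contracts → −397B.
OMO sale (to banks) 271 billion rupees: RBI balance sheet contracts → −271B.
FX sale 67 billion rupees: RBI balance sheet contracts → −67B.
Currency deposit 107 billion rupees: just a shift between currency and reserves — both are base money → 0.
Asset purchase (from non-banks) 219 billion rupees: RBI balance sheet expands → +219B.
Net: −397 − 271 − 67 + 0 + 219 = -516 billion.

-516 billion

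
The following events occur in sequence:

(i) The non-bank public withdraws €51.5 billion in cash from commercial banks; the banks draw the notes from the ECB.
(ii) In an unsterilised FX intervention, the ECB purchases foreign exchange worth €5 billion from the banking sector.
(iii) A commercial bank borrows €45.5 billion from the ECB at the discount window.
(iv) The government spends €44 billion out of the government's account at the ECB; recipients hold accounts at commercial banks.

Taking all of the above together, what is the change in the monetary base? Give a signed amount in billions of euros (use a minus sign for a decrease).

+€94.5 billion

Currency withdrawal €51.5 billion: just a shift between currency and reserves — both are base money → 0.
FX purchase €5 billion: ECB balance sheet expands → +€5B.
Discount-window loan €45.5 billion: ECB balance sheet expands → +€45.5B.
Government spending €44 billion: a non-base liability converts back to reserves → +€44B.
Net: 0 + 5 + 45.5 + 44 = +€94.5 billion.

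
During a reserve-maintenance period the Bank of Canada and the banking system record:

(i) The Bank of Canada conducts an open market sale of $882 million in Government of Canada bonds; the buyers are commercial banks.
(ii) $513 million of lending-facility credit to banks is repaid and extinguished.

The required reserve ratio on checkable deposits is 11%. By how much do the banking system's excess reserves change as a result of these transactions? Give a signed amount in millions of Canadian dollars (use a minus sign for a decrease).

-$1395 million

OMO sale (to banks) $882 million: reserves −$882M, deposits 0.
Discount-window repayment $513 million: reserves −$513M, deposits 0.
Totals: Δreserves = −$1395M, Δdeposits = 0.
Δrequired reserves = 11% × 0 = 0.
Δexcess reserves = Δreserves − Δrequired = −$1395M − (0) = -$1395 million.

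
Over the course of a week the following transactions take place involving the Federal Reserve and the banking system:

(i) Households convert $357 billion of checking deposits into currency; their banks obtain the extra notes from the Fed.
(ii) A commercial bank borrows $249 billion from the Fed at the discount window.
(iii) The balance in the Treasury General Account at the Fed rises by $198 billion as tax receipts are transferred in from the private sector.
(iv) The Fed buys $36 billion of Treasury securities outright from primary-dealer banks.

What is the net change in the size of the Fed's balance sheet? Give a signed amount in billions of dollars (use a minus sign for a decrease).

Fed balance sheet:
  Assets:      Securities +$36B, Loans to banks +$249B
  Liabilities: Bank reserves −$270B, Currency in circulation +$357B, Government deposits +$198B
Commercial banking system:
  Assets:      Reserves at CB −$270B, Securities −$36B
  Liabilities: Checkable deposits −$555B, Borrowings from CB +$249B
Change in total Fed assets = +$285 billion.

+$285 billion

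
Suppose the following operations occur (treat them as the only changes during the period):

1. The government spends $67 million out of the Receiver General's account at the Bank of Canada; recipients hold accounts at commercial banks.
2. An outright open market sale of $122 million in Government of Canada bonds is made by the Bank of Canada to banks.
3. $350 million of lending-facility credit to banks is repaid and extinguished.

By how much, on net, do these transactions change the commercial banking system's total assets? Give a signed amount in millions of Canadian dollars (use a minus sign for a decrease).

Government spending $67 million: bank balance sheets expand → +$67M.
OMO sale (to banks) $122 million: just an asset swap on bank balance sheets → 0.
Discount-window repayment $350 million: bank balance sheets shrink → −$350M.
Net: 67 + 0 − 350 = -$283 million.

-$283 million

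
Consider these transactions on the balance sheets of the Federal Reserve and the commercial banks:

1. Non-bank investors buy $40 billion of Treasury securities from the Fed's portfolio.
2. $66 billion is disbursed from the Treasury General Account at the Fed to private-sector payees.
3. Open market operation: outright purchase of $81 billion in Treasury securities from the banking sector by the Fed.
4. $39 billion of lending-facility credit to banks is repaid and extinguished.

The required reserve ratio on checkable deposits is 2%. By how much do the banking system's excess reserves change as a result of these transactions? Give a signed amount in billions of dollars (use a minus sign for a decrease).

+$67.48 billion

Asset sale (to non-banks) $40 billion: reserves −$40B, deposits −$40B.
Government spending $66 billion: reserves +$66B, deposits +$66B.
OMO purchase (from banks) $81 billion: reserves +$81B, deposits 0.
Discount-window repayment $39 billion: reserves −$39B, deposits 0.
Totals: Δreserves = +$68B, Δdeposits = +$26B.
Δrequired reserves = 2% × +$26B = +$0.52B.
Δexcess reserves = Δreserves − Δrequired = +$68B − (+$0.52B) = +$67.48 billion.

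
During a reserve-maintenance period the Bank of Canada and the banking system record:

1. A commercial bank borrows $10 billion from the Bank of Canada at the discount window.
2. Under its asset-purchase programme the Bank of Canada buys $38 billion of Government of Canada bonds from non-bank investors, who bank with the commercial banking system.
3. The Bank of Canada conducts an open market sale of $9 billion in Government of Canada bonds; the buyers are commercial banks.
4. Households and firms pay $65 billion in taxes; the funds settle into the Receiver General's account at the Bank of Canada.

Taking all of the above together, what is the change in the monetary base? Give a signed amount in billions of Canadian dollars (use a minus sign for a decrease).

Discount-window loan $10 billion: Bank of Canada balance sheet expands → +$10B.
Asset purchase (from non-banks) $38 billion: Bank of Canada balance sheet expands → +$38B.
OMO sale (to banks) $9 billion: Bank of Canada balance sheet contracts → −$9B.
Government account inflow $65 billion: reserves shift to a non-base liability → −$65B.
Net: 10 + 38 − 9 − 65 = -$26 billion.

-$26 billion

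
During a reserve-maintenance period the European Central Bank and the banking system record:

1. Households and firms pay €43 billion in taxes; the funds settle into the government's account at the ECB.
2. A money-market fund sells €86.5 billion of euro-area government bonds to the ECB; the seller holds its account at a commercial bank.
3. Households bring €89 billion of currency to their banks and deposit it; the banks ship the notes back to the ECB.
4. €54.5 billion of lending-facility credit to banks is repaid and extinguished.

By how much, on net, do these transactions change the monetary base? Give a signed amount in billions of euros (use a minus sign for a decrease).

-€11 billion

ECB balance sheet:
  Assets:      Securities +€86.5B, Loans to banks −€54.5B
  Liabilities: Bank reserves +€78B, Currency in circulation −€89B, Government deposits +€43B
Monetary base = currency + reserves: −€89B + (+€78B) = -€11 billion.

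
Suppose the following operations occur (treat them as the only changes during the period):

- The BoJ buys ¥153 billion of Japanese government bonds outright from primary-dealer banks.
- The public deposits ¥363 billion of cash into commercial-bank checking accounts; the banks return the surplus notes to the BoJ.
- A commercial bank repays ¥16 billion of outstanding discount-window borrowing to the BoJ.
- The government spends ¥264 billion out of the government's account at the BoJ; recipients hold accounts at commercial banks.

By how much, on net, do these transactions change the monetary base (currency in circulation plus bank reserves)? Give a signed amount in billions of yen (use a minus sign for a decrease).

OMO purchase (from banks) ¥153 billion: BoJ balance sheet expands → +¥153B.
Currency deposit ¥363 billion: just a shift between currency and reserves — both are base money → 0.
Discount-window repayment ¥16 billion: BoJ balance sheet contracts → −¥16B.
Government spending ¥264 billion: a non-base liability converts back to reserves → +¥264B.
Net: 153 + 0 − 16 + 264 = +¥401 billion.

+¥401 billion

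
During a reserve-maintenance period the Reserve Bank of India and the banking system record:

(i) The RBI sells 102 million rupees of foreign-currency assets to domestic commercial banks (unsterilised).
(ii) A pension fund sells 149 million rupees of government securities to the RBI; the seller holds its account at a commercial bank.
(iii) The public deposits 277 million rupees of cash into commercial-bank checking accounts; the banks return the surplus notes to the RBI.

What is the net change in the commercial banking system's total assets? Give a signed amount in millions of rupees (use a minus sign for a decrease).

+426 million

RBI balance sheet:
  Assets:      Securities +149M, Foreign assets −102M
  Liabilities: Bank reserves +324M, Currency in circulation −277M
Commercial banking system:
  Assets:      Reserves at CB +324M, Foreign assets +102M
  Liabilities: Checkable deposits +426M
Change in total bank assets = +426 million.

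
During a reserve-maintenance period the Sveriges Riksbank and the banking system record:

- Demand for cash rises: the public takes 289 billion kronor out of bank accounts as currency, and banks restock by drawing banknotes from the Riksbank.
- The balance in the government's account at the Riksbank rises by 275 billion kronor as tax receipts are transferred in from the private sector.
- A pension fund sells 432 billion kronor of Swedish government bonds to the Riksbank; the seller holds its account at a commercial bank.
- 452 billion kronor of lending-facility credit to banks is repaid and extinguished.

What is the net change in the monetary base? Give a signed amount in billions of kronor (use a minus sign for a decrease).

Riksbank balance sheet:
  Assets:      Securities +432B, Loans to banks −452B
  Liabilities: Bank reserves −584B, Currency in circulation +289B, Government deposits +275B
Commercial banking system:
  Assets:      Reserves at CB −584B
  Liabilities: Checkable deposits −132B, Borrowings from CB −452B
Monetary base = currency + reserves: +289B + (−584B) = -295 billion.

-295 billion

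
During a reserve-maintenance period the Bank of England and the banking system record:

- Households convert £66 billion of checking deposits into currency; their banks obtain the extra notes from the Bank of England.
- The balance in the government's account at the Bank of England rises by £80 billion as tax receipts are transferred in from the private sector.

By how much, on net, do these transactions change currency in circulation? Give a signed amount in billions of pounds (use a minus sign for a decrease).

Currency withdrawal £66 billion: notes leave the central bank → +£66B.
Government account inflow £80 billion: no currency enters or leaves circulation → 0.
Net: 66 + 0 = +£66 billion.

+£66 billion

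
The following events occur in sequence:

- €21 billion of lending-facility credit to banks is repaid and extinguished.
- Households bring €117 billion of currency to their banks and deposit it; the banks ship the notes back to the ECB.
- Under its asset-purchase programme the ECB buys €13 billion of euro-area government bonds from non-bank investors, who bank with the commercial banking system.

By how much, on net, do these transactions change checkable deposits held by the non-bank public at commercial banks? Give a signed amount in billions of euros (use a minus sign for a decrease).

+€130 billion

ECB balance sheet:
  Assets:      Securities +€13B, Loans to banks −€21B
  Liabilities: Bank reserves +€109B, Currency in circulation −€117B
Commercial banking system:
  Assets:      Reserves at CB +€109B
  Liabilities: Checkable deposits +€130B, Borrowings from CB −€21B
So the change in checkable deposits held by the non-bank public at commercial banks is +€130 billion.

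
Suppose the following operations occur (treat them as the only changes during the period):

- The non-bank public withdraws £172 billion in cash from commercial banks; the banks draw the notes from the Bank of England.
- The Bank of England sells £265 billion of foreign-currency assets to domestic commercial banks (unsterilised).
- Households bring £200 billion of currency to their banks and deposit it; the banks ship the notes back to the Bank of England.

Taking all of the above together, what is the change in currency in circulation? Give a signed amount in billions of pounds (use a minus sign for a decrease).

-£28 billion

Bank of England balance sheet:
  Assets:      Foreign assets −£265B
  Liabilities: Bank reserves −£237B, Currency in circulation −£28B
Commercial banking system:
  Assets:      Reserves at CB −£237B, Foreign assets +£265B
  Liabilities: Checkable deposits +£28B
So the change in currency in circulation is -£28 billion.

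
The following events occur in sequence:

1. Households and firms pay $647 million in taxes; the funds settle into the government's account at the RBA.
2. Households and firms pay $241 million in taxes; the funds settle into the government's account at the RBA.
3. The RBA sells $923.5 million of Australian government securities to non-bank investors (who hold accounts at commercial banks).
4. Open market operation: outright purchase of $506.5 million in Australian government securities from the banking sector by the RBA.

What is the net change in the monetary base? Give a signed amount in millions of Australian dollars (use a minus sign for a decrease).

-$1305 million

Government account inflow $647 million: reserves shift to a non-base liability → −$647M.
Government account inflow $241 million: reserves shift to a non-base liability → −$241M.
Asset sale (to non-banks) $923.5 million: RBA balance sheet contracts → −$923.5M.
OMO purchase (from banks) $506.5 million: RBA balance sheet expands → +$506.5M.
Net: −647 − 241 − 923.5 + 506.5 = -$1305 million.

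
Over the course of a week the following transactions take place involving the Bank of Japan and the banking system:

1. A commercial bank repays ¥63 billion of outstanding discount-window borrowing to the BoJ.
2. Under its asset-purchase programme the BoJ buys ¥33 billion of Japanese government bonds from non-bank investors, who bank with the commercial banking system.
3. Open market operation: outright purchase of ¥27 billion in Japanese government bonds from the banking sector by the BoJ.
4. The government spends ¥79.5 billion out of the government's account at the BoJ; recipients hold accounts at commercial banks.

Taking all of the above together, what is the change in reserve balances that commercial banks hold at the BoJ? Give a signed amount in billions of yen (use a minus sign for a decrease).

BoJ balance sheet:
  Assets:      Securities +¥60B, Loans to banks −¥63B
  Liabilities: Bank reserves +¥76.5B, Government deposits −¥79.5B
So the change in reserve balances that commercial banks hold at the BoJ is +¥76.5 billion.

+¥76.5 billion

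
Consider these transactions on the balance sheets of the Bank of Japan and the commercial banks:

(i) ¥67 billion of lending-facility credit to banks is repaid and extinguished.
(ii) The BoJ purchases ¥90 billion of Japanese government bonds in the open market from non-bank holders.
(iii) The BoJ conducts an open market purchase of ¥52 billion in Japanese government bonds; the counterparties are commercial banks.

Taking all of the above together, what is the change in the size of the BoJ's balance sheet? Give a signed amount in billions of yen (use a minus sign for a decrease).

+¥75 billion

Discount-window repayment ¥67 billion: a BoJ asset is shed → −¥67B.
Asset purchase (from non-banks) ¥90 billion: a BoJ asset is acquired → +¥90B.
OMO purchase (from banks) ¥52 billion: a BoJ asset is acquired → +¥52B.
Net: −67 + 90 + 52 = +¥75 billion.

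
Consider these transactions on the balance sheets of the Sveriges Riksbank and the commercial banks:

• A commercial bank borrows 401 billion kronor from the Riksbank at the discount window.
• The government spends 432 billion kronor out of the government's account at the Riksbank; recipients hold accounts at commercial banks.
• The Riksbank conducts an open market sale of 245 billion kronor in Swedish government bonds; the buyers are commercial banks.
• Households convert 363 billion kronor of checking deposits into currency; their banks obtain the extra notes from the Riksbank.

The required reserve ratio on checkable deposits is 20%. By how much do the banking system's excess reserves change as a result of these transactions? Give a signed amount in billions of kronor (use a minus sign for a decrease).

+211.2 billion

Discount-window loan 401 billion kronor: reserves +401B, deposits 0.
Government spending 432 billion kronor: reserves +432B, deposits +432B.
OMO sale (to banks) 245 billion kronor: reserves −245B, deposits 0.
Currency withdrawal 363 billion kronor: reserves −363B, deposits −363B.
Totals: Δreserves = +225B, Δdeposits = +69B.
Δrequired reserves = 20% × +69B = +13.8B.
Δexcess reserves = Δreserves − Δrequired = +225B − (+13.8B) = +211.2 billion.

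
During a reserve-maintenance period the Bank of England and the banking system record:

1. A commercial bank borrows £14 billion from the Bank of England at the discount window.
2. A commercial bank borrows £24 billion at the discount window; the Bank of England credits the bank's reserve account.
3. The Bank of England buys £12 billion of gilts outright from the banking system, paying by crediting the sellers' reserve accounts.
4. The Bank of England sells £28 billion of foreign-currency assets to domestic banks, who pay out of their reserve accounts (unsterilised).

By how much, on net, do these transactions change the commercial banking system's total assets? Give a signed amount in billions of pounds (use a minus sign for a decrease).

+£38 billion

Bank of England balance sheet:
  Assets:      Securities +£12B, Loans to banks +£38B, Foreign assets −£28B
  Liabilities: Bank reserves +£22B
Commercial banking system:
  Assets:      Reserves at CB +£22B, Securities −£12B, Foreign assets +£28B
  Liabilities: Borrowings from CB +£38B
Change in total bank assets = +£38 billion.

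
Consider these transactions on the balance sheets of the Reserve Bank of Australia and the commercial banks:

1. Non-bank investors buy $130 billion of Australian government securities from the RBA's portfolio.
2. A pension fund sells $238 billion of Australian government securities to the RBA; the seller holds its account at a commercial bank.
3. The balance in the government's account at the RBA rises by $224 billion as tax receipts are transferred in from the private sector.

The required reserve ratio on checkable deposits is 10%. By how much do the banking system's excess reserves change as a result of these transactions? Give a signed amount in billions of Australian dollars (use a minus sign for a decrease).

Asset sale (to non-banks) $130 billion: reserves −$130B, deposits −$130B.
Asset purchase (from non-banks) $238 billion: reserves +$238B, deposits +$238B.
Government account inflow $224 billion: reserves −$224B, deposits −$224B.
Totals: Δreserves = −$116B, Δdeposits = −$116B.
Δrequired reserves = 10% × −$116B = −$11.6B.
Δexcess reserves = Δreserves − Δrequired = −$116B − (−$11.6B) = -$104.4 billion.

-$104.4 billion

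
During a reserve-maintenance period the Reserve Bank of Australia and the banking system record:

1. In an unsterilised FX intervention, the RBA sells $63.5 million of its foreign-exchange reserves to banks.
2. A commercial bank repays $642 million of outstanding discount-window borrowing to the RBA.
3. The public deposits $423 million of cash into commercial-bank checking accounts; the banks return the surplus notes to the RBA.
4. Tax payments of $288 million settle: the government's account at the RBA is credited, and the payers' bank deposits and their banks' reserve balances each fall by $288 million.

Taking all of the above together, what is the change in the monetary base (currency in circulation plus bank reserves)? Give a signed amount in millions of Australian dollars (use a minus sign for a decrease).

-$993.5 million

RBA balance sheet:
  Assets:      Loans to banks −$642M, Foreign assets −$63.5M
  Liabilities: Bank reserves −$570.5M, Currency in circulation −$423M, Government deposits +$288M
Commercial banking system:
  Assets:      Reserves at CB −$570.5M, Foreign assets +$63.5M
  Liabilities: Checkable deposits +$135M, Borrowings from CB −$642M
Monetary base = currency + reserves: −$423M + (−$570.5M) = -$993.5 million.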